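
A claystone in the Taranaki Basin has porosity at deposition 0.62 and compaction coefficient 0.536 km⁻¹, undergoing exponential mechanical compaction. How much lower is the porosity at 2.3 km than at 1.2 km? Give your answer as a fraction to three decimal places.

n(1.2) = 0.62·e^(−0.536×1.2) = 0.3259
n(2.3) = 0.62·e^(−0.536×2.3) = 0.1807
Δn = 0.3259 − 0.1807 = 0.1452

0.145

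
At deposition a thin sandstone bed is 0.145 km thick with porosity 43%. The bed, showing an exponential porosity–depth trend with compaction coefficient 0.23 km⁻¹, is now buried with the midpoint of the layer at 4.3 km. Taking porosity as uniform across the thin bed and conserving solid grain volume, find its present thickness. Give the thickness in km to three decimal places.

0.098 km

Porosity at 4.3 km: φ = 0.43·exp(−0.23×4.3) = 0.1599
Solid-volume conservation: h(1−φ) = h₀(1−φ₀) ⇒ h = h₀·(1−φ₀)/(1−φ)
h = 0.145 × (1 − 0.43)/(1 − 0.1599) = 0.145 × 0.6785 = 0.0984 km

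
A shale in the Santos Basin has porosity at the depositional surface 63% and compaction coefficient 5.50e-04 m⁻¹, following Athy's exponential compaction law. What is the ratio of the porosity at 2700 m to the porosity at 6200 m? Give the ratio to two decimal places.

6.86

Working in km (1 km = 1000 m; c in km⁻¹ = c in m⁻¹ × 1000):
phi(d₁)/phi(d₂) = e^(−c·d₁)/e^(−c·d₂) = e^{c(d₂−d₁)}
= exp(0.55 × 3.5) = exp(1.925) = 6.8551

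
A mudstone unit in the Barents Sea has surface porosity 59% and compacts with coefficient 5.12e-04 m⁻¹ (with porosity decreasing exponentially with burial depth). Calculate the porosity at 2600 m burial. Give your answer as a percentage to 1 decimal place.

Working in km (1 km = 1000 m; β in km⁻¹ = β in m⁻¹ × 1000):
phi = phi₀·exp(−β·z) = 0.59 × exp(−0.512 × 2.6) = 0.59 × exp(−1.331)
  = 0.59 × 0.2642 = 0.1559

15.6%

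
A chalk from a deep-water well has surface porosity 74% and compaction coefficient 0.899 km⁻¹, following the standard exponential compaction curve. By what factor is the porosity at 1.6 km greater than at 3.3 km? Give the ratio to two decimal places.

phi(d₁)/phi(d₂) = e^(−k·d₁)/e^(−k·d₂) = e^{k(d₂−d₁)}
= exp(0.899 × 1.7) = exp(1.528) = 4.6103

4.61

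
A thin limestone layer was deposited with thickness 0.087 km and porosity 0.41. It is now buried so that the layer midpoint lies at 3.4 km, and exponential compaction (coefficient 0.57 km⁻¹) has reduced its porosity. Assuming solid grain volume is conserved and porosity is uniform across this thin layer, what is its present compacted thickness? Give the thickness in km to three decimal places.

Porosity at 3.4 km: phi = 0.41·exp(−0.57×3.4) = 0.0590
Solid-volume conservation: h(1−phi) = h₀(1−phi₀) ⇒ h = h₀·(1−phi₀)/(1−phi)
h = 0.087 × (1 − 0.41)/(1 − 0.0590) = 0.087 × 0.6270 = 0.0546 km

0.055 km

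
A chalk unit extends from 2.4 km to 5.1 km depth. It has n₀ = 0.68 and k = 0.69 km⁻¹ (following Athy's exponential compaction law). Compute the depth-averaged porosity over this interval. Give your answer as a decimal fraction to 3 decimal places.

⟨n⟩ = (1/(z₂−z₁)) ∫ n₀ e^(−kz) dz = n₀·(e^(−k·z₁) − e^(−k·z₂)) / (k·(z₂−z₁))
e^(−0.69×2.4) = 0.1909; e^(−0.69×5.1) = 0.0296
⟨n⟩ = 0.68 × (0.1909 − 0.0296) / (0.69 × 2.7) = 0.68 × 0.0866 = 0.0589

0.059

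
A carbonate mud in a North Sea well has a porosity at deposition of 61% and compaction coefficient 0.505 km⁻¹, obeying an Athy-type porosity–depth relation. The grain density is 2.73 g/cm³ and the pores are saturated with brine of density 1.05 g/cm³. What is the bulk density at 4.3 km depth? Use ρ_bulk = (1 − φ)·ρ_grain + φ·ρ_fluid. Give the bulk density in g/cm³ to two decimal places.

Porosity at depth: φ = 0.61·exp(−0.505×4.3) = 0.61×0.1140 = 0.0695
Bulk density: ρ_b = (1−φ)ρ_g + φ·ρ_f = 0.9305×2.73 + 0.0695×1.05
       = 2.540 + 0.073 = 2.613 g/cm³

2.61 g/cm³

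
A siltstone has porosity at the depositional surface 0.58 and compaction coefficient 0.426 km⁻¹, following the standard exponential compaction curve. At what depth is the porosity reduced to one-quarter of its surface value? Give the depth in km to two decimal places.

phi/phi₀ = 1/4 ⇒ exp(−k·z) = 1/4 ⇒ z = ln(4) / k
z = 1.3863 / 0.426 = 3.254 km

3.25 km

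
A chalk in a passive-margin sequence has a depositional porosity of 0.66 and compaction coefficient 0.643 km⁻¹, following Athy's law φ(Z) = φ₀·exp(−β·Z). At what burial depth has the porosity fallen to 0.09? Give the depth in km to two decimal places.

Invert Athy's law: Z = ln(φ₀/φ) / β
Z = ln(0.66/0.09) / 0.643 = ln(7.333) / 0.643 = 1.9924 / 0.643 = 3.099 km

3.10 km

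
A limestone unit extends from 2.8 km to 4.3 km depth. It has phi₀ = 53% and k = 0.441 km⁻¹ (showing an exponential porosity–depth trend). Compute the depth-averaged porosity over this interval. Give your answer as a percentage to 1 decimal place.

11.3%

⟨phi⟩ = (1/(Z₂−Z₁)) ∫ phi₀ e^(−kZ) dZ = phi₀·(e^(−k·Z₁) − e^(−k·Z₂)) / (k·(Z₂−Z₁))
e^(−0.441×2.8) = 0.2909; e^(−0.441×4.3) = 0.1501
⟨phi⟩ = 0.53 × (0.2909 − 0.1501) / (0.441 × 1.5) = 0.53 × 0.2128 = 0.1128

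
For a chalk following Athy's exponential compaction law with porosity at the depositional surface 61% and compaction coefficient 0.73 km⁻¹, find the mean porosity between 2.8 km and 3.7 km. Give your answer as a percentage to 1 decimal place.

5.8%

⟨φ⟩ = (1/(Z₂−Z₁)) ∫ φ₀ e^(−βZ) dZ = φ₀·(e^(−β·Z₁) − e^(−β·Z₂)) / (β·(Z₂−Z₁))
e^(−0.73×2.8) = 0.1295; e^(−0.73×3.7) = 0.0671
⟨φ⟩ = 0.61 × (0.1295 − 0.0671) / (0.73 × 0.9) = 0.61 × 0.0949 = 0.0579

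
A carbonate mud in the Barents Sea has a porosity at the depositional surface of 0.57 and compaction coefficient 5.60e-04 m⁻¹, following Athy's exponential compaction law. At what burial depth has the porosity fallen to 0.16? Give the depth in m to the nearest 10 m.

Working in km (1 km = 1000 m; c in km⁻¹ = c in m⁻¹ × 1000):
Invert Athy's law: z = ln(n₀/n) / c
z = ln(0.57/0.16) / 0.56 = ln(3.562) / 0.56 = 1.2705 / 0.56 = 2.269 km

2270 m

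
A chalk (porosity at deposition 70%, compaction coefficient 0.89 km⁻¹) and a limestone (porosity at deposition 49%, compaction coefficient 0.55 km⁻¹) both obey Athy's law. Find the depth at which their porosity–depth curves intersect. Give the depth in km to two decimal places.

1.05 km

Set n₀ₐ e^(−βₐd) = n₀ᵦ e^(−βᵦd) ⇒ ln(n₀ₐ/n₀ᵦ) = (βₐ − βᵦ)·d
d = ln(0.7/0.49) / (0.89 − 0.55) = 0.3567 / 0.34 = 1.049 km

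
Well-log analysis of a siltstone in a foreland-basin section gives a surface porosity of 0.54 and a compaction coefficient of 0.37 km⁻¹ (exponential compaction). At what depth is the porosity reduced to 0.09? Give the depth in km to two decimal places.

Invert Athy's law: Z = ln(phi₀/phi) / c
Z = ln(0.54/0.09) / 0.37 = ln(6) / 0.37 = 1.7918 / 0.37 = 4.843 km

4.84 km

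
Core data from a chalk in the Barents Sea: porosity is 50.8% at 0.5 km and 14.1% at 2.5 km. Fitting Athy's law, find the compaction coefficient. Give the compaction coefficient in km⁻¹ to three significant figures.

0.641 km⁻¹

Athy: n(d) = n₀ e^(−kd) ⇒ n₁/n₂ = e^{k(d₂−d₁)} ⇒ k = ln(n₁/n₂)/(d₂−d₁)
k = ln(0.508/0.141) / (2.5 − 0.5) = ln(3.603) / 2 = 1.2817 / 2 = 0.6409 km⁻¹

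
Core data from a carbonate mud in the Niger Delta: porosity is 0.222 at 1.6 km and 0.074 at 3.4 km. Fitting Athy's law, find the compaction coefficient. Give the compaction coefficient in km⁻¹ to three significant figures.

0.610 km⁻¹

Athy: φ(z) = φ₀ e^(−βz) ⇒ φ₁/φ₂ = e^{β(z₂−z₁)} ⇒ β = ln(φ₁/φ₂)/(z₂−z₁)
β = ln(0.222/0.074) / (3.4 − 1.6) = ln(3) / 1.8 = 1.0986 / 1.8 = 0.6103 km⁻¹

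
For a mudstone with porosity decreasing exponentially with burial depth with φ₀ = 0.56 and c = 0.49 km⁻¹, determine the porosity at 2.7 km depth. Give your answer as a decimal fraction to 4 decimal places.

0.1491

φ = φ₀·exp(−c·d) = 0.56 × exp(−0.49 × 2.7) = 0.56 × exp(−1.323)
  = 0.56 × 0.2663 = 0.1491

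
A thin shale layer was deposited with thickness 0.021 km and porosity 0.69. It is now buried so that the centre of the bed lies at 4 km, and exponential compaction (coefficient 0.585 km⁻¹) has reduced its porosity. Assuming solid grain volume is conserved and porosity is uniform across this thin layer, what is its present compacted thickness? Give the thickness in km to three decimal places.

Porosity at 4 km: n = 0.69·exp(−0.585×4) = 0.0665
Solid-volume conservation: h(1−n) = h₀(1−n₀) ⇒ h = h₀·(1−n₀)/(1−n)
h = 0.021 × (1 − 0.69)/(1 − 0.0665) = 0.021 × 0.3321 = 0.0070 km

0.007 km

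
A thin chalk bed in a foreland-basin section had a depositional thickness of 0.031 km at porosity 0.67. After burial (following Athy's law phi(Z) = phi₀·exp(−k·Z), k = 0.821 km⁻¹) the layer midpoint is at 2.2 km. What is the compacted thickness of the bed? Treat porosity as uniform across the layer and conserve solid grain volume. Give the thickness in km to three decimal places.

Porosity at 2.2 km: phi = 0.67·exp(−0.821×2.2) = 0.1101
Solid-volume conservation: h(1−phi) = h₀(1−phi₀) ⇒ h = h₀·(1−phi₀)/(1−phi)
h = 0.031 × (1 − 0.67)/(1 − 0.1101) = 0.031 × 0.3708 = 0.0115 km

0.011 km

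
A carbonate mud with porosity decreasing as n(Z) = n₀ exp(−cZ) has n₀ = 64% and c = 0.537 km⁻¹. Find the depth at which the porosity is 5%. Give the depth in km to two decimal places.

4.75 km

Invert Athy's law: Z = ln(n₀/n) / c
Z = ln(0.64/0.05) / 0.537 = ln(12.8) / 0.537 = 2.5494 / 0.537 = 4.748 km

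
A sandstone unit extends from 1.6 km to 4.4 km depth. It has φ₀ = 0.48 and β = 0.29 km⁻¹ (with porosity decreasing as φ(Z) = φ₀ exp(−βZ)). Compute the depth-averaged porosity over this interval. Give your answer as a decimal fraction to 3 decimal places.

⟨φ⟩ = (1/(Z₂−Z₁)) ∫ φ₀ e^(−βZ) dZ = φ₀·(e^(−β·Z₁) − e^(−β·Z₂)) / (β·(Z₂−Z₁))
e^(−0.29×1.6) = 0.6288; e^(−0.29×4.4) = 0.2792
⟨φ⟩ = 0.48 × (0.6288 − 0.2792) / (0.29 × 2.8) = 0.48 × 0.4306 = 0.2067

0.207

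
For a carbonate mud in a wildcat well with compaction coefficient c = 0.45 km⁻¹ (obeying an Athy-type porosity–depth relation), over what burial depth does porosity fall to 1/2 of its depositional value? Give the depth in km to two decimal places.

1.54 km

phi/phi₀ = 1/2 ⇒ exp(−c·z) = 1/2 ⇒ z = ln(2) / c
z = 0.6931 / 0.45 = 1.540 km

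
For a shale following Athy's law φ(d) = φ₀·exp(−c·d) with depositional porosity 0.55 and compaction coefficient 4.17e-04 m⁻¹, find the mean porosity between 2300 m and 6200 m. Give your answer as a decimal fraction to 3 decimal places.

Working in km (1 km = 1000 m; c in km⁻¹ = c in m⁻¹ × 1000):
⟨φ⟩ = (1/(d₂−d₁)) ∫ φ₀ e^(−cd) dd = φ₀·(e^(−c·d₁) − e^(−c·d₂)) / (c·(d₂−d₁))
e^(−0.417×2.3) = 0.3832; e^(−0.417×6.2) = 0.0754
⟨φ⟩ = 0.55 × (0.3832 − 0.0754) / (0.417 × 3.9) = 0.55 × 0.1893 = 0.1041

0.104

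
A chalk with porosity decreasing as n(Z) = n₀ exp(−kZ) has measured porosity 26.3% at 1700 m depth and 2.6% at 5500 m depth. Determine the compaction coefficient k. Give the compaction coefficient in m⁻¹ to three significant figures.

0.000609 m⁻¹

Working in km (1 km = 1000 m; k in km⁻¹ = k in m⁻¹ × 1000):
Athy: n(Z) = n₀ e^(−kZ) ⇒ n₁/n₂ = e^{k(Z₂−Z₁)} ⇒ k = ln(n₁/n₂)/(Z₂−Z₁)
k = ln(0.263/0.026) / (5.5 − 1.7) = ln(10.12) / 3.8 = 2.3141 / 3.8 = 0.609 km⁻¹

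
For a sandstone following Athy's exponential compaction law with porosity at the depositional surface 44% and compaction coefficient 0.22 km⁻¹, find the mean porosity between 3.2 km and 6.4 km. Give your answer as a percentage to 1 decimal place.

15.6%

⟨φ⟩ = (1/(Z₂−Z₁)) ∫ φ₀ e^(−kZ) dZ = φ₀·(e^(−k·Z₁) − e^(−k·Z₂)) / (k·(Z₂−Z₁))
e^(−0.22×3.2) = 0.4946; e^(−0.22×6.4) = 0.2446
⟨φ⟩ = 0.44 × (0.4946 − 0.2446) / (0.22 × 3.2) = 0.44 × 0.3551 = 0.1562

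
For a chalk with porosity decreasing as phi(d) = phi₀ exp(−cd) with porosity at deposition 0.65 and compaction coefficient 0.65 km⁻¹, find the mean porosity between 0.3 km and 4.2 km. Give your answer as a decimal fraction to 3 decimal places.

⟨phi⟩ = (1/(d₂−d₁)) ∫ phi₀ e^(−cd) dd = phi₀·(e^(−c·d₁) − e^(−c·d₂)) / (c·(d₂−d₁))
e^(−0.65×0.3) = 0.8228; e^(−0.65×4.2) = 0.0652
⟨phi⟩ = 0.65 × (0.8228 − 0.0652) / (0.65 × 3.9) = 0.65 × 0.2989 = 0.1943

0.194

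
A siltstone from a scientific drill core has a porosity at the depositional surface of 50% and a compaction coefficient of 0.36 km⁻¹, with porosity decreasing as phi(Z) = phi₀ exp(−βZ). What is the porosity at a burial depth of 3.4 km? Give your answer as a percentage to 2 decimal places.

phi = phi₀·exp(−β·Z) = 0.5 × exp(−0.36 × 3.4) = 0.5 × exp(−1.224)
  = 0.5 × 0.2941 = 0.1470

14.70%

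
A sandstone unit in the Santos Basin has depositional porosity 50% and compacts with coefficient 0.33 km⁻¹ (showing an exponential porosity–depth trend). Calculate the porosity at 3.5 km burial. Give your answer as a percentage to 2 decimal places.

φ = φ₀·exp(−β·Z) = 0.5 × exp(−0.33 × 3.5) = 0.5 × exp(−1.155)
  = 0.5 × 0.3151 = 0.1575

15.75%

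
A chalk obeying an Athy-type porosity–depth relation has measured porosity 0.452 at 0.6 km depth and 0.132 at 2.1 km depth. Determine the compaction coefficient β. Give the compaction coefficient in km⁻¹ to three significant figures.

0.821 km⁻¹

Athy: φ(z) = φ₀ e^(−βz) ⇒ φ₁/φ₂ = e^{β(z₂−z₁)} ⇒ β = ln(φ₁/φ₂)/(z₂−z₁)
β = ln(0.452/0.132) / (2.1 − 0.6) = ln(3.424) / 1.5 = 1.2309 / 1.5 = 0.8206 km⁻¹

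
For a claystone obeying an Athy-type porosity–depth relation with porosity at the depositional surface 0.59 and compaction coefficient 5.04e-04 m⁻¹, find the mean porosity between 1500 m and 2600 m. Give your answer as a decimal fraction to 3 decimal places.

Working in km (1 km = 1000 m; β in km⁻¹ = β in m⁻¹ × 1000):
⟨phi⟩ = (1/(d₂−d₁)) ∫ phi₀ e^(−βd) dd = phi₀·(e^(−β·d₁) − e^(−β·d₂)) / (β·(d₂−d₁))
e^(−0.504×1.5) = 0.4695; e^(−0.504×2.6) = 0.2697
⟨phi⟩ = 0.59 × (0.4695 − 0.2697) / (0.504 × 1.1) = 0.59 × 0.3604 = 0.2127

0.213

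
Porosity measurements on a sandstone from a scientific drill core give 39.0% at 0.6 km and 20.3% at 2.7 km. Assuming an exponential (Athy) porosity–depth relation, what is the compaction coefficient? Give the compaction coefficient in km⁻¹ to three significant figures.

0.311 km⁻¹

Athy: phi(d) = phi₀ e^(−βd) ⇒ phi₁/phi₂ = e^{β(d₂−d₁)} ⇒ β = ln(phi₁/phi₂)/(d₂−d₁)
β = ln(0.39/0.203) / (2.7 − 0.6) = ln(1.921) / 2.1 = 0.6529 / 2.1 = 0.3109 km⁻¹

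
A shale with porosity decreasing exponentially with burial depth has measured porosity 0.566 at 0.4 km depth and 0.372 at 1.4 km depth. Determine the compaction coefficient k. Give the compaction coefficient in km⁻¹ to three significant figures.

Athy: n(d) = n₀ e^(−kd) ⇒ n₁/n₂ = e^{k(d₂−d₁)} ⇒ k = ln(n₁/n₂)/(d₂−d₁)
k = ln(0.566/0.372) / (1.4 − 0.4) = ln(1.522) / 1 = 0.4197 / 1 = 0.4197 km⁻¹

0.420 km⁻¹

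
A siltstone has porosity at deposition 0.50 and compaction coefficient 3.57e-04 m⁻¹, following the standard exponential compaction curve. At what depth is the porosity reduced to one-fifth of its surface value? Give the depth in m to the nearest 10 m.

4510 m

Working in km (1 km = 1000 m; k in km⁻¹ = k in m⁻¹ × 1000):
φ/φ₀ = 1/5 ⇒ exp(−k·d) = 1/5 ⇒ d = ln(5) / k
d = 1.6094 / 0.357 = 4.508 km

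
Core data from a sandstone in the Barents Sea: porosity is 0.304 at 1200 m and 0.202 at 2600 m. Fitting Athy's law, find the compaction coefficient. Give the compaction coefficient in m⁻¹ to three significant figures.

Working in km (1 km = 1000 m; k in km⁻¹ = k in m⁻¹ × 1000):
Athy: phi(z) = phi₀ e^(−kz) ⇒ phi₁/phi₂ = e^{k(z₂−z₁)} ⇒ k = ln(phi₁/phi₂)/(z₂−z₁)
k = ln(0.304/0.202) / (2.6 − 1.2) = ln(1.505) / 1.4 = 0.4088 / 1.4 = 0.292 km⁻¹

0.000292 m⁻¹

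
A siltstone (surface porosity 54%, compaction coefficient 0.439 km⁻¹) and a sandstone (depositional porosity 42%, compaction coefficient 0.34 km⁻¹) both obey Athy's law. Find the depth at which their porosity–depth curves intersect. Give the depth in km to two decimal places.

2.54 km

Set phi₀ₐ e^(−kₐZ) = phi₀ᵦ e^(−kᵦZ) ⇒ ln(phi₀ₐ/phi₀ᵦ) = (kₐ − kᵦ)·Z
Z = ln(0.54/0.42) / (0.439 − 0.34) = 0.2513 / 0.099 = 2.539 km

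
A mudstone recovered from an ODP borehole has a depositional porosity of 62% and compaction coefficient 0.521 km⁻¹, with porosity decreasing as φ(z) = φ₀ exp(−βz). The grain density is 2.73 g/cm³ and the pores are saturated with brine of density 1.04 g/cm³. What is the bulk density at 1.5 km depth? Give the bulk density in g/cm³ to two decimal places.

Porosity at depth: φ = 0.62·exp(−0.521×1.5) = 0.62×0.4577 = 0.2838
Bulk density: ρ_b = (1−φ)ρ_g + φ·ρ_f = 0.7162×2.73 + 0.2838×1.04
       = 1.955 + 0.295 = 2.250 g/cm³

2.25 g/cm³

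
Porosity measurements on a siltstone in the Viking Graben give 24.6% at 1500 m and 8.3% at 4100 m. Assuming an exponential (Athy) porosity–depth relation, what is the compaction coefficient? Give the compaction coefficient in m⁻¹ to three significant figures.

0.000418 m⁻¹

Working in km (1 km = 1000 m; c in km⁻¹ = c in m⁻¹ × 1000):
Athy: phi(z) = phi₀ e^(−cz) ⇒ phi₁/phi₂ = e^{c(z₂−z₁)} ⇒ c = ln(phi₁/phi₂)/(z₂−z₁)
c = ln(0.246/0.083) / (4.1 − 1.5) = ln(2.964) / 2.6 = 1.0865 / 2.6 = 0.4179 km⁻¹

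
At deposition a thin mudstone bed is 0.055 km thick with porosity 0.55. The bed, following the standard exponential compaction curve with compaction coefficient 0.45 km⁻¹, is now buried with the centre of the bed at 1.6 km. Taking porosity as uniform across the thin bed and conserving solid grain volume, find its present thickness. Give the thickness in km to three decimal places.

Porosity at 1.6 km: phi = 0.55·exp(−0.45×1.6) = 0.2677
Solid-volume conservation: h(1−phi) = h₀(1−phi₀) ⇒ h = h₀·(1−phi₀)/(1−phi)
h = 0.055 × (1 − 0.55)/(1 − 0.2677) = 0.055 × 0.6145 = 0.0338 km

0.034 km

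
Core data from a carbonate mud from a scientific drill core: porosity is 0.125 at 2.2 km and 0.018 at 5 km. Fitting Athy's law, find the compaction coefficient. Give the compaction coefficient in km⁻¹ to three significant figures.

Athy: phi(Z) = phi₀ e^(−βZ) ⇒ phi₁/phi₂ = e^{β(Z₂−Z₁)} ⇒ β = ln(phi₁/phi₂)/(Z₂−Z₁)
β = ln(0.125/0.018) / (5 − 2.2) = ln(6.944) / 2.8 = 1.9379 / 2.8 = 0.6921 km⁻¹

0.692 km⁻¹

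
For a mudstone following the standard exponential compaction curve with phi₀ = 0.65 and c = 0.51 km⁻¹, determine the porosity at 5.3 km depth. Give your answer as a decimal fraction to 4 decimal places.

phi = phi₀·exp(−c·Z) = 0.65 × exp(−0.51 × 5.3) = 0.65 × exp(−2.703)
  = 0.65 × 0.0670 = 0.0436

0.0436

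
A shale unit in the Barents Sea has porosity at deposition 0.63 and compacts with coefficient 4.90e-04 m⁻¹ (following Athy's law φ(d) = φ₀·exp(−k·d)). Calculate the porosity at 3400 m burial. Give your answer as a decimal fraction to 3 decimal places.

0.119

Working in km (1 km = 1000 m; k in km⁻¹ = k in m⁻¹ × 1000):
φ = φ₀·exp(−k·d) = 0.63 × exp(−0.49 × 3.4) = 0.63 × exp(−1.666)
  = 0.63 × 0.1890 = 0.1191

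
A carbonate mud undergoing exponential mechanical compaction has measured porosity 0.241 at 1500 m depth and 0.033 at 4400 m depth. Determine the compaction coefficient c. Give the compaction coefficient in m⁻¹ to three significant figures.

0.000686 m⁻¹

Working in km (1 km = 1000 m; c in km⁻¹ = c in m⁻¹ × 1000):
Athy: phi(d) = phi₀ e^(−cd) ⇒ phi₁/phi₂ = e^{c(d₂−d₁)} ⇒ c = ln(phi₁/phi₂)/(d₂−d₁)
c = ln(0.241/0.033) / (4.4 − 1.5) = ln(7.303) / 2.9 = 1.9883 / 2.9 = 0.6856 km⁻¹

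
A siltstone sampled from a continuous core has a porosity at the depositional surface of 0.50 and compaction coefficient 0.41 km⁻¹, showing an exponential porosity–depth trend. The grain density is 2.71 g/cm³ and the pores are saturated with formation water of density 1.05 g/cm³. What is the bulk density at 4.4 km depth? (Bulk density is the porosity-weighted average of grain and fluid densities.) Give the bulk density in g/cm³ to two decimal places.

Porosity at depth: n = 0.5·exp(−0.41×4.4) = 0.5×0.1646 = 0.0823
Bulk density: ρ_b = (1−n)ρ_g + n·ρ_f = 0.9177×2.71 + 0.0823×1.05
       = 2.487 + 0.086 = 2.573 g/cm³

2.57 g/cm³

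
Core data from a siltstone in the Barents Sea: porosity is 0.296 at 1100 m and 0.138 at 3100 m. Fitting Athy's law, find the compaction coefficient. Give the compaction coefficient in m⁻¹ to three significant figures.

0.000382 m⁻¹

Working in km (1 km = 1000 m; k in km⁻¹ = k in m⁻¹ × 1000):
Athy: n(Z) = n₀ e^(−kZ) ⇒ n₁/n₂ = e^{k(Z₂−Z₁)} ⇒ k = ln(n₁/n₂)/(Z₂−Z₁)
k = ln(0.296/0.138) / (3.1 − 1.1) = ln(2.145) / 2 = 0.7631 / 2 = 0.3816 km⁻¹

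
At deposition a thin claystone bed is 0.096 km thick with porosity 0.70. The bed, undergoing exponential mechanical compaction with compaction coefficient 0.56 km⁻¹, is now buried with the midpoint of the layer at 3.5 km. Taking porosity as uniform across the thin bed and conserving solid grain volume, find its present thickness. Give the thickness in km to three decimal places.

Porosity at 3.5 km: φ = 0.7·exp(−0.56×3.5) = 0.0986
Solid-volume conservation: h(1−φ) = h₀(1−φ₀) ⇒ h = h₀·(1−φ₀)/(1−φ)
h = 0.096 × (1 − 0.7)/(1 − 0.0986) = 0.096 × 0.3328 = 0.0320 km

0.032 km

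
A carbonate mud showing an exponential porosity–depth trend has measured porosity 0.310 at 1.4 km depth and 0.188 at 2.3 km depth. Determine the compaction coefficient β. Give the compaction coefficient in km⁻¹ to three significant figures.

0.556 km⁻¹

Athy: φ(d) = φ₀ e^(−βd) ⇒ φ₁/φ₂ = e^{β(d₂−d₁)} ⇒ β = ln(φ₁/φ₂)/(d₂−d₁)
β = ln(0.31/0.188) / (2.3 − 1.4) = ln(1.649) / 0.9 = 0.5001 / 0.9 = 0.5557 km⁻¹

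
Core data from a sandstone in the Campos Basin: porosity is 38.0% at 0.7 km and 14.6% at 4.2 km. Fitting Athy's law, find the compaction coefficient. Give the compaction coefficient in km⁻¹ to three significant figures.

0.273 km⁻¹

Athy: φ(Z) = φ₀ e^(−βZ) ⇒ φ₁/φ₂ = e^{β(Z₂−Z₁)} ⇒ β = ln(φ₁/φ₂)/(Z₂−Z₁)
β = ln(0.38/0.146) / (4.2 − 0.7) = ln(2.603) / 3.5 = 0.9566 / 3.5 = 0.2733 km⁻¹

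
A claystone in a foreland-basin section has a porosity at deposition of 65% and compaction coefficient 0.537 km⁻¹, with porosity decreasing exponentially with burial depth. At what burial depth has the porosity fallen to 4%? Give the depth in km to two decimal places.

5.19 km

Invert Athy's law: Z = ln(φ₀/φ) / c
Z = ln(0.65/0.04) / 0.537 = ln(16.25) / 0.537 = 2.7881 / 0.537 = 5.192 km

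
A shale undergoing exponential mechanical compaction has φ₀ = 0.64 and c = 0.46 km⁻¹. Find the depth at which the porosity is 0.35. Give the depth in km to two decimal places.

1.31 km

Invert Athy's law: Z = ln(φ₀/φ) / c
Z = ln(0.64/0.35) / 0.46 = ln(1.829) / 0.46 = 0.6035 / 0.46 = 1.312 km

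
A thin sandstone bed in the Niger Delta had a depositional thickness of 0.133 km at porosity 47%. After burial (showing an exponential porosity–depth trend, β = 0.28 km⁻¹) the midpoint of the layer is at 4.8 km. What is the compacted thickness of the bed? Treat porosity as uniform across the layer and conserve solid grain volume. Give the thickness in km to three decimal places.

0.080 km

Porosity at 4.8 km: φ = 0.47·exp(−0.28×4.8) = 0.1226
Solid-volume conservation: h(1−φ) = h₀(1−φ₀) ⇒ h = h₀·(1−φ₀)/(1−φ)
h = 0.133 × (1 − 0.47)/(1 − 0.1226) = 0.133 × 0.6040 = 0.0803 km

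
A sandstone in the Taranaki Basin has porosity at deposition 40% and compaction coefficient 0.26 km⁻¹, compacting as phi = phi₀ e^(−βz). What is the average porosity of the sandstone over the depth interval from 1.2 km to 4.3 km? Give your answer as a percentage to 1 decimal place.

⟨phi⟩ = (1/(z₂−z₁)) ∫ phi₀ e^(−βz) dz = phi₀·(e^(−β·z₁) − e^(−β·z₂)) / (β·(z₂−z₁))
e^(−0.26×1.2) = 0.7320; e^(−0.26×4.3) = 0.3269
⟨phi⟩ = 0.4 × (0.7320 − 0.3269) / (0.26 × 3.1) = 0.4 × 0.5025 = 0.2010

20.1%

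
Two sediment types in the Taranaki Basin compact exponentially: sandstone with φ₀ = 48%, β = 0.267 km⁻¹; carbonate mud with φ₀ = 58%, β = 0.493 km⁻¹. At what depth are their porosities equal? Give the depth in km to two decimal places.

0.84 km

Set φ₀ₐ e^(−βₐd) = φ₀ᵦ e^(−βᵦd) ⇒ ln(φ₀ₐ/φ₀ᵦ) = (βₐ − βᵦ)·d
d = ln(0.48/0.58) / (0.267 − 0.493) = -0.1892 / -0.226 = 0.837 km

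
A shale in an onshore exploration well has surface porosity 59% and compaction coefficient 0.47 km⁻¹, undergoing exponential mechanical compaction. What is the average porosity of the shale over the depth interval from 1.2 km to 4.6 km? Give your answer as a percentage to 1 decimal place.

⟨φ⟩ = (1/(d₂−d₁)) ∫ φ₀ e^(−cd) dd = φ₀·(e^(−c·d₁) − e^(−c·d₂)) / (c·(d₂−d₁))
e^(−0.47×1.2) = 0.5689; e^(−0.47×4.6) = 0.1151
⟨φ⟩ = 0.59 × (0.5689 − 0.1151) / (0.47 × 3.4) = 0.59 × 0.2840 = 0.1676

16.8%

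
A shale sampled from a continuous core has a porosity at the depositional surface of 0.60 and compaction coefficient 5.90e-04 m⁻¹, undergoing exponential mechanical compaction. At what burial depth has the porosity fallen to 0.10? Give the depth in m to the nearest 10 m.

Working in km (1 km = 1000 m; k in km⁻¹ = k in m⁻¹ × 1000):
Invert Athy's law: Z = ln(n₀/n) / k
Z = ln(0.6/0.1) / 0.59 = ln(6) / 0.59 = 1.7918 / 0.59 = 3.037 km

3040 m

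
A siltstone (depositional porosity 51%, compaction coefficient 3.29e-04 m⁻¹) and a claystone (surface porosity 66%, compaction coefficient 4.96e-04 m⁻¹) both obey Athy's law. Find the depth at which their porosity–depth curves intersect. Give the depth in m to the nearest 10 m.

Working in km (1 km = 1000 m; k in km⁻¹ = k in m⁻¹ × 1000):
Set n₀ₐ e^(−kₐd) = n₀ᵦ e^(−kᵦd) ⇒ ln(n₀ₐ/n₀ᵦ) = (kₐ − kᵦ)·d
d = ln(0.51/0.66) / (0.329 − 0.496) = -0.2578 / -0.167 = 1.544 km

1540 m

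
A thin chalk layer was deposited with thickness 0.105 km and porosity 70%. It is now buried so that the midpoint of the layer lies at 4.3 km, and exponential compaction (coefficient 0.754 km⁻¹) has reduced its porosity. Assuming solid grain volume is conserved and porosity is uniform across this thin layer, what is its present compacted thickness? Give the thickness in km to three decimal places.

Porosity at 4.3 km: phi = 0.7·exp(−0.754×4.3) = 0.0274
Solid-volume conservation: h(1−phi) = h₀(1−phi₀) ⇒ h = h₀·(1−phi₀)/(1−phi)
h = 0.105 × (1 − 0.7)/(1 − 0.0274) = 0.105 × 0.3084 = 0.0324 km

0.032 km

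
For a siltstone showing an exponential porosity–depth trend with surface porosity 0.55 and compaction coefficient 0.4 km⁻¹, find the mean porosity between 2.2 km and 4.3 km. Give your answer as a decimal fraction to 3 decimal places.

0.154

⟨φ⟩ = (1/(d₂−d₁)) ∫ φ₀ e^(−cd) dd = φ₀·(e^(−c·d₁) − e^(−c·d₂)) / (c·(d₂−d₁))
e^(−0.4×2.2) = 0.4148; e^(−0.4×4.3) = 0.1791
⟨φ⟩ = 0.55 × (0.4148 − 0.1791) / (0.4 × 2.1) = 0.55 × 0.2806 = 0.1543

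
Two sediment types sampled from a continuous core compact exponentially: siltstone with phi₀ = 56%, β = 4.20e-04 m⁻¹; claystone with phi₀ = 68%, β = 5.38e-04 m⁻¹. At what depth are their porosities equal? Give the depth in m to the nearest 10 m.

1650 m

Working in km (1 km = 1000 m; β in km⁻¹ = β in m⁻¹ × 1000):
Set phi₀ₐ e^(−βₐd) = phi₀ᵦ e^(−βᵦd) ⇒ ln(phi₀ₐ/phi₀ᵦ) = (βₐ − βᵦ)·d
d = ln(0.56/0.68) / (0.42 − 0.538) = -0.1942 / -0.118 = 1.645 km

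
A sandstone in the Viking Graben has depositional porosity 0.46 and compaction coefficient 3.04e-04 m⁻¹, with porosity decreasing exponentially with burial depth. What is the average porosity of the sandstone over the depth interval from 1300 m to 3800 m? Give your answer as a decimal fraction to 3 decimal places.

Working in km (1 km = 1000 m; β in km⁻¹ = β in m⁻¹ × 1000):
⟨n⟩ = (1/(Z₂−Z₁)) ∫ n₀ e^(−βZ) dZ = n₀·(e^(−β·Z₁) − e^(−β·Z₂)) / (β·(Z₂−Z₁))
e^(−0.304×1.3) = 0.6735; e^(−0.304×3.8) = 0.3150
⟨n⟩ = 0.46 × (0.6735 − 0.3150) / (0.304 × 2.5) = 0.46 × 0.4718 = 0.2170

0.217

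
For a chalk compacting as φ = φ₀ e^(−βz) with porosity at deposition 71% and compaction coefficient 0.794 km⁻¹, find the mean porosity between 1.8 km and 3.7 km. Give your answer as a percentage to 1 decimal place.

⟨φ⟩ = (1/(z₂−z₁)) ∫ φ₀ e^(−βz) dz = φ₀·(e^(−β·z₁) − e^(−β·z₂)) / (β·(z₂−z₁))
e^(−0.794×1.8) = 0.2395; e^(−0.794×3.7) = 0.0530
⟨φ⟩ = 0.71 × (0.2395 − 0.0530) / (0.794 × 1.9) = 0.71 × 0.1236 = 0.0878

8.8%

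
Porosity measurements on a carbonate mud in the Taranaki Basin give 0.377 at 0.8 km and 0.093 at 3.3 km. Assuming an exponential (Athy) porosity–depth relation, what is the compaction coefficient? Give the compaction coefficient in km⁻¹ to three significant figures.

Athy: φ(d) = φ₀ e^(−kd) ⇒ φ₁/φ₂ = e^{k(d₂−d₁)} ⇒ k = ln(φ₁/φ₂)/(d₂−d₁)
k = ln(0.377/0.093) / (3.3 − 0.8) = ln(4.054) / 2.5 = 1.3996 / 2.5 = 0.5599 km⁻¹

0.560 km⁻¹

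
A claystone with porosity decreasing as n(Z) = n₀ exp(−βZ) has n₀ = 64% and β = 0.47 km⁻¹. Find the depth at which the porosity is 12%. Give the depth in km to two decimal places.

Invert Athy's law: Z = ln(n₀/n) / β
Z = ln(0.64/0.12) / 0.47 = ln(5.333) / 0.47 = 1.6740 / 0.47 = 3.562 km

3.56 km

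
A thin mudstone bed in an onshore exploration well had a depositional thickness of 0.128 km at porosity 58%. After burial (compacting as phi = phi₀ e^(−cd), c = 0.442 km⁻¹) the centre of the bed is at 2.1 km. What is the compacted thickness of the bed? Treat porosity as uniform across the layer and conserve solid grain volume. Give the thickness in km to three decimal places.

0.070 km

Porosity at 2.1 km: phi = 0.58·exp(−0.442×2.1) = 0.2293
Solid-volume conservation: h(1−phi) = h₀(1−phi₀) ⇒ h = h₀·(1−phi₀)/(1−phi)
h = 0.128 × (1 − 0.58)/(1 − 0.2293) = 0.128 × 0.5449 = 0.0698 km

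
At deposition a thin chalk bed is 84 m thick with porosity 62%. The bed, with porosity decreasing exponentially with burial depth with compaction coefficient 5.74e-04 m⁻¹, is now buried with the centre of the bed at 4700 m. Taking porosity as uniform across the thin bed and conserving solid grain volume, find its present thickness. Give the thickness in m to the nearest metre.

33 m

Working in km (1 km = 1000 m; β in km⁻¹ = β in m⁻¹ × 1000):
Porosity at 4.7 km: phi = 0.62·exp(−0.574×4.7) = 0.0418
Solid-volume conservation: h(1−phi) = h₀(1−phi₀) ⇒ h = h₀·(1−phi₀)/(1−phi)
h = 0.084 × (1 − 0.62)/(1 − 0.0418) = 0.084 × 0.3966 = 0.0333 km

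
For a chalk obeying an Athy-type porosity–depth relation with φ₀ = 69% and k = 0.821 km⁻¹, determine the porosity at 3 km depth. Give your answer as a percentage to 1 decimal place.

5.9%

φ = φ₀·exp(−k·d) = 0.69 × exp(−0.821 × 3) = 0.69 × exp(−2.463)
  = 0.69 × 0.0852 = 0.0588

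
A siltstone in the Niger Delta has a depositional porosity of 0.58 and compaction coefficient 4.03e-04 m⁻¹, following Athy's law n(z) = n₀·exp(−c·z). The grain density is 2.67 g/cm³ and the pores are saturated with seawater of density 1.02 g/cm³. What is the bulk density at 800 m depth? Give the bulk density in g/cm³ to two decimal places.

1.98 g/cm³

Working in km (1 km = 1000 m; c in km⁻¹ = c in m⁻¹ × 1000):
Porosity at depth: n = 0.58·exp(−0.403×0.8) = 0.58×0.7244 = 0.4202
Bulk density: ρ_b = (1−n)ρ_g + n·ρ_f = 0.5798×2.67 + 0.4202×1.02
       = 1.548 + 0.429 = 1.977 g/cm³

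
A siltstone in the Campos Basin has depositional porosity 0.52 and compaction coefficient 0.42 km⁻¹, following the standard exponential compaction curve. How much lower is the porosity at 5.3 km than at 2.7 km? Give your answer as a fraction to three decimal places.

0.111

n(2.7) = 0.52·e^(−0.42×2.7) = 0.1673
n(5.3) = 0.52·e^(−0.42×5.3) = 0.0561
Δn = 0.1673 − 0.0561 = 0.1112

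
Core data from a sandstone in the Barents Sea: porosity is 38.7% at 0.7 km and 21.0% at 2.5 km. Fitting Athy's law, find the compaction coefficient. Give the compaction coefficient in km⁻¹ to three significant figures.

Athy: phi(z) = phi₀ e^(−cz) ⇒ phi₁/phi₂ = e^{c(z₂−z₁)} ⇒ c = ln(phi₁/phi₂)/(z₂−z₁)
c = ln(0.387/0.21) / (2.5 − 0.7) = ln(1.843) / 1.8 = 0.6113 / 1.8 = 0.3396 km⁻¹

0.340 km⁻¹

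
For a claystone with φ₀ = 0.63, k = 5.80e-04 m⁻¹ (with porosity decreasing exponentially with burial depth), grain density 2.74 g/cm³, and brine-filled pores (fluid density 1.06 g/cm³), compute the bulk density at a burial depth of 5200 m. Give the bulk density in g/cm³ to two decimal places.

2.69 g/cm³

Working in km (1 km = 1000 m; k in km⁻¹ = k in m⁻¹ × 1000):
Porosity at depth: φ = 0.63·exp(−0.58×5.2) = 0.63×0.0490 = 0.0309
Bulk density: ρ_b = (1−φ)ρ_g + φ·ρ_f = 0.9691×2.74 + 0.0309×1.06
       = 2.655 + 0.033 = 2.688 g/cm³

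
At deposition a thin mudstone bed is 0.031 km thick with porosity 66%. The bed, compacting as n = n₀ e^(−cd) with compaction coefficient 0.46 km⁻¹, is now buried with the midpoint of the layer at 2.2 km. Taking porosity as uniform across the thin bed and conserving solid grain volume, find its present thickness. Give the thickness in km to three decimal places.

0.014 km

Porosity at 2.2 km: n = 0.66·exp(−0.46×2.2) = 0.2399
Solid-volume conservation: h(1−n) = h₀(1−n₀) ⇒ h = h₀·(1−n₀)/(1−n)
h = 0.031 × (1 − 0.66)/(1 − 0.2399) = 0.031 × 0.4473 = 0.0139 km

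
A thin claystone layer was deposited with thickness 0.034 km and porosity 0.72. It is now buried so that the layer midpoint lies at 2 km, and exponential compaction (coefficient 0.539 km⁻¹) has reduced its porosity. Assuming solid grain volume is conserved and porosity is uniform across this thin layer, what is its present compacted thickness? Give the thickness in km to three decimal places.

0.013 km

Porosity at 2 km: phi = 0.72·exp(−0.539×2) = 0.2450
Solid-volume conservation: h(1−phi) = h₀(1−phi₀) ⇒ h = h₀·(1−phi₀)/(1−phi)
h = 0.034 × (1 − 0.72)/(1 − 0.2450) = 0.034 × 0.3709 = 0.0126 km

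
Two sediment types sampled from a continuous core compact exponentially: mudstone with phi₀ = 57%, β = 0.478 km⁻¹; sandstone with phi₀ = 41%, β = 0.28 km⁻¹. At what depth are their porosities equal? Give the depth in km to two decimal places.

Set phi₀ₐ e^(−βₐd) = phi₀ᵦ e^(−βᵦd) ⇒ ln(phi₀ₐ/phi₀ᵦ) = (βₐ − βᵦ)·d
d = ln(0.57/0.41) / (0.478 − 0.28) = 0.3295 / 0.198 = 1.664 km

1.66 km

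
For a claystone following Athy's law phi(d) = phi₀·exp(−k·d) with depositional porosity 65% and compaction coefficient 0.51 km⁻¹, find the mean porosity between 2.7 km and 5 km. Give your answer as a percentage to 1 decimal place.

⟨phi⟩ = (1/(d₂−d₁)) ∫ phi₀ e^(−kd) dd = phi₀·(e^(−k·d₁) − e^(−k·d₂)) / (k·(d₂−d₁))
e^(−0.51×2.7) = 0.2523; e^(−0.51×5) = 0.0781
⟨phi⟩ = 0.65 × (0.2523 − 0.0781) / (0.51 × 2.3) = 0.65 × 0.1486 = 0.0966

9.7%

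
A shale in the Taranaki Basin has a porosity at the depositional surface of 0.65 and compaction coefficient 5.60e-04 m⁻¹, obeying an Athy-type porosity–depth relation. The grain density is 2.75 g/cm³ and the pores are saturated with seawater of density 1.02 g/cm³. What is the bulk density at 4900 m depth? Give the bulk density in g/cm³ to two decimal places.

Working in km (1 km = 1000 m; β in km⁻¹ = β in m⁻¹ × 1000):
Porosity at depth: phi = 0.65·exp(−0.56×4.9) = 0.65×0.0643 = 0.0418
Bulk density: ρ_b = (1−phi)ρ_g + phi·ρ_f = 0.9582×2.75 + 0.0418×1.02
       = 2.635 + 0.043 = 2.678 g/cm³

2.68 g/cm³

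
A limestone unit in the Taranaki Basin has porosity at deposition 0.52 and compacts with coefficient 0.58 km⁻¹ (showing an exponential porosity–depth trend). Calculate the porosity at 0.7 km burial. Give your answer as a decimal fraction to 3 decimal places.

phi = phi₀·exp(−k·d) = 0.52 × exp(−0.58 × 0.7) = 0.52 × exp(−0.406)
  = 0.52 × 0.6663 = 0.3465

0.346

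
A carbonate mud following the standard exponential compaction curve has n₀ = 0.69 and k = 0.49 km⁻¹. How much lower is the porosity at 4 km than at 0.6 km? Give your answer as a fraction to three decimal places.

n(0.6) = 0.69·e^(−0.49×0.6) = 0.5142
n(4) = 0.69·e^(−0.49×4) = 0.0972
Δn = 0.5142 − 0.0972 = 0.4170

0.417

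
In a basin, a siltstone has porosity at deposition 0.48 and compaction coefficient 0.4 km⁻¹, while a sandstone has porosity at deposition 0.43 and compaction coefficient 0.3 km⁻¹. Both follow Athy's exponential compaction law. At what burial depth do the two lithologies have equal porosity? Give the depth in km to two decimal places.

1.10 km

Set φ₀ₐ e^(−βₐd) = φ₀ᵦ e^(−βᵦd) ⇒ ln(φ₀ₐ/φ₀ᵦ) = (βₐ − βᵦ)·d
d = ln(0.48/0.43) / (0.4 − 0.3) = 0.1100 / 0.1 = 1.100 km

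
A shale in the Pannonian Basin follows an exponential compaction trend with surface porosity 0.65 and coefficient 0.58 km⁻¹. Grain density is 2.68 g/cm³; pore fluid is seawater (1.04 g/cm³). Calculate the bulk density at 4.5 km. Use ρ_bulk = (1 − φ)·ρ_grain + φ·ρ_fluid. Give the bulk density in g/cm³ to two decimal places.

Porosity at depth: n = 0.65·exp(−0.58×4.5) = 0.65×0.0735 = 0.0478
Bulk density: ρ_b = (1−n)ρ_g + n·ρ_f = 0.9522×2.68 + 0.0478×1.04
       = 2.552 + 0.050 = 2.602 g/cm³

2.60 g/cm³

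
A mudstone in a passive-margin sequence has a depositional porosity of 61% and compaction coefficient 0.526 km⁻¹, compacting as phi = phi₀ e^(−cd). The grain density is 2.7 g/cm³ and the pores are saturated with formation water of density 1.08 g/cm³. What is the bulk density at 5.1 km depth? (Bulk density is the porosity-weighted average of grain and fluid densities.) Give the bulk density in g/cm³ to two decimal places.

Porosity at depth: phi = 0.61·exp(−0.526×5.1) = 0.61×0.0684 = 0.0417
Bulk density: ρ_b = (1−phi)ρ_g + phi·ρ_f = 0.9583×2.7 + 0.0417×1.08
       = 2.587 + 0.045 = 2.632 g/cm³

2.63 g/cm³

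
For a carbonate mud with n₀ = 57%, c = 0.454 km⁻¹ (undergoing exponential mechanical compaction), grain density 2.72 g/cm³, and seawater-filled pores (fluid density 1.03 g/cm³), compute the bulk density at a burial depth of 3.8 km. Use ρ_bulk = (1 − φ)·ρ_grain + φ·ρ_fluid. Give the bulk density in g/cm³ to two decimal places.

2.55 g/cm³

Porosity at depth: n = 0.57·exp(−0.454×3.8) = 0.57×0.1781 = 0.1015
Bulk density: ρ_b = (1−n)ρ_g + n·ρ_f = 0.8985×2.72 + 0.1015×1.03
       = 2.444 + 0.105 = 2.548 g/cm³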